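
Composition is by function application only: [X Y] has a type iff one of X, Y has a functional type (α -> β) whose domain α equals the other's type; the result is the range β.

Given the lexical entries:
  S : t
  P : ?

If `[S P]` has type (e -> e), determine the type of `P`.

[S P] must have type (e -> e). The sister S has type t; that is not a function onto (e -> e), so P must be the functor, of type (t -> (e -> e)).

(t -> (e -> e))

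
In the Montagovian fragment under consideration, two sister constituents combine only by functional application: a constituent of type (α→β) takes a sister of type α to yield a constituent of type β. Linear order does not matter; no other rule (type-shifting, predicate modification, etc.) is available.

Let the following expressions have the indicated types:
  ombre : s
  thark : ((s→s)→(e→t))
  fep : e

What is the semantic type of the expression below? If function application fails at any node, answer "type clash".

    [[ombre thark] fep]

[ombre thark]: s with ((s→s)→(e→t)) — neither is a function whose domain matches the other; composition fails here.

type clash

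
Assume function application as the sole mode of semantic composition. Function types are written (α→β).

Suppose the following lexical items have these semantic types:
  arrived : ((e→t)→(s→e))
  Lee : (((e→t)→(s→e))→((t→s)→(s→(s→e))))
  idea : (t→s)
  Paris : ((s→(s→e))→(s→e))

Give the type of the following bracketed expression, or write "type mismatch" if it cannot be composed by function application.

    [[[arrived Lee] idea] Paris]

At [arrived Lee], Lee : (((e→t)→(s→e))→((t→s)→(s→(s→e)))) takes arrived : ((e→t)→(s→e)), giving ((t→s)→(s→(s→e))).
At [[arrived Lee] idea], [arrived Lee] : ((t→s)→(s→(s→e))) takes idea : (t→s), giving (s→(s→e)).
At [[[arrived Lee] idea] Paris], Paris : ((s→(s→e))→(s→e)) takes [[arrived Lee] idea] : (s→(s→e)), giving (s→e).

(s→e)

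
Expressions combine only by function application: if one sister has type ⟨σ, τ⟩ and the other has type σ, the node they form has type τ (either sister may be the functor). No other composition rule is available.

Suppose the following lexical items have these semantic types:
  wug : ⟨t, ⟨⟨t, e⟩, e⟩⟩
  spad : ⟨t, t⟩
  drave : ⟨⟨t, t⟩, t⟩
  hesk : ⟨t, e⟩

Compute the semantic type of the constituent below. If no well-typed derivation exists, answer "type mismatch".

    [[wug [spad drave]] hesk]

[spad drave] — drave of type ⟨⟨t, t⟩, t⟩ combines with spad of type ⟨t, t⟩: type t.
[wug [spad drave]] — wug of type ⟨t, ⟨⟨t, e⟩, e⟩⟩ combines with [spad drave] of type t: type ⟨⟨t, e⟩, e⟩.
[[wug [spad drave]] hesk] — [wug [spad drave]] of type ⟨⟨t, e⟩, e⟩ combines with hesk of type ⟨t, e⟩: type e.

e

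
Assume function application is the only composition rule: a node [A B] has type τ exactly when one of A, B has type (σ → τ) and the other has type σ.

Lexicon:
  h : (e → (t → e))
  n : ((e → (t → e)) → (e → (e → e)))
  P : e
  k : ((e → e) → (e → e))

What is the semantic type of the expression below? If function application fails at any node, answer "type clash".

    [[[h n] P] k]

(e → e)

[h n] — n of type ((e → (t → e)) → (e → (e → e))) combines with h of type (e → (t → e)): type (e → (e → e)).
[[h n] P] — [h n] of type (e → (e → e)) combines with P of type e: type (e → e).
[[[h n] P] k] — k of type ((e → e) → (e → e)) combines with [[h n] P] of type (e → e): type (e → e).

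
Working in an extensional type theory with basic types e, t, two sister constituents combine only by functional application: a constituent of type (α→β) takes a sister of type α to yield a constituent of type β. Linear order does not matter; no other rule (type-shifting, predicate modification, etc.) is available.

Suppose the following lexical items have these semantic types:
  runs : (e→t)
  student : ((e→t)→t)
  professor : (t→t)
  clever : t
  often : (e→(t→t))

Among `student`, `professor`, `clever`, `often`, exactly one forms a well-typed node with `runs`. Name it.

student

student — combines: student : ((e→t)→t) takes runs : (e→t) as argument, giving t.
professor : (t→t) — no; runs wants e, and professor wants t.
clever : t — no; runs wants e, and clever wants nothing (atomic).
often : (e→(t→t)) — no; runs wants e, and often wants e.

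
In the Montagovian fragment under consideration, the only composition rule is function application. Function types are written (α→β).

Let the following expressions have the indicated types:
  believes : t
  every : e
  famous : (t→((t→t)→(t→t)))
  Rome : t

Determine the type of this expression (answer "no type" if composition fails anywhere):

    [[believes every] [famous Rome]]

[believes every]: t with e — neither is a function whose domain matches the other; composition fails here.

no type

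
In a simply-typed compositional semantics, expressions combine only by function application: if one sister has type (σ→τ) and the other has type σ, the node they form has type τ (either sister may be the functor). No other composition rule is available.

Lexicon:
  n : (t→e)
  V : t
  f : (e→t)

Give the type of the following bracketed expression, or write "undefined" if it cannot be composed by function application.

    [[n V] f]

[n V]: n is (t→e), V is t; result e.
[[n V] f]: f is (e→t), [n V] is e; result t.

t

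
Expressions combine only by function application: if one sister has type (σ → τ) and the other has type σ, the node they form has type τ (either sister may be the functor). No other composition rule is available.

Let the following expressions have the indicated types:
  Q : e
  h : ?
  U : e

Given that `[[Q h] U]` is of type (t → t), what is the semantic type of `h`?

(e → (e → (t → t)))

At [[Q h] U] (required: (t → t)): U is e, which is not a function with range (t → t); hence [Q h] is the functor — type (e → (t → t)).
At [Q h] (required: (e → (t → t))): Q is e, which is not a function with range (e → (t → t)); hence h is the functor — type (e → (e → (t → t))).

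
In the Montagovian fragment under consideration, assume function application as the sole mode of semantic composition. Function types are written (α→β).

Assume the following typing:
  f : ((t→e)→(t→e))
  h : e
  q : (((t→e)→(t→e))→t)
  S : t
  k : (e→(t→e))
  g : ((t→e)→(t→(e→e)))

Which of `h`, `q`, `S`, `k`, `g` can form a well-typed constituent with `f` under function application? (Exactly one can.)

q

h : e — neither side's domain matches the other.
q — combines: q : (((t→e)→(t→e))→t) takes f : ((t→e)→(t→e)) as argument, giving t.
S : t — neither side's domain matches the other.
k : (e→(t→e)) — neither side's domain matches the other.
g : ((t→e)→(t→(e→e))) — neither side's domain matches the other.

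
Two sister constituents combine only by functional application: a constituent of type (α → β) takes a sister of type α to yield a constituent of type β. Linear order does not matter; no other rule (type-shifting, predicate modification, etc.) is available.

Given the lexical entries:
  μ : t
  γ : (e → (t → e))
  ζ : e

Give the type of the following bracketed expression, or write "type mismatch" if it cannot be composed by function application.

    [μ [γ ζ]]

e

[γ ζ] — γ of type (e → (t → e)) combines with ζ of type e: type (t → e).
[μ [γ ζ]] — [γ ζ] of type (t → e) combines with μ of type t: type e.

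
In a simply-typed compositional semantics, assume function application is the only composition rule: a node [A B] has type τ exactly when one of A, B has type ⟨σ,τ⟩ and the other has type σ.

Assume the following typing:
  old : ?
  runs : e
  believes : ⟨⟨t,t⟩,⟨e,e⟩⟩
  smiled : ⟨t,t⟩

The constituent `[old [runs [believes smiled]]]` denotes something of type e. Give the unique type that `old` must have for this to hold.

⟨e,e⟩

[old [runs [believes smiled]]] is required to be e. [runs [believes smiled]] : e cannot yield e as functor, so old : ⟨e,e⟩.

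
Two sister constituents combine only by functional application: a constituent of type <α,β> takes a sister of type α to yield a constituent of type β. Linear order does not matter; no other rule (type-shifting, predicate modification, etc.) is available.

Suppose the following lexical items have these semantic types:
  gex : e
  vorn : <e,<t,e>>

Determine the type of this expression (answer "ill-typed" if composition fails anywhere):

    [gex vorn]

[gex vorn] — vorn of type <e,<t,e>> combines with gex of type e: type <t,e>.

<t,e>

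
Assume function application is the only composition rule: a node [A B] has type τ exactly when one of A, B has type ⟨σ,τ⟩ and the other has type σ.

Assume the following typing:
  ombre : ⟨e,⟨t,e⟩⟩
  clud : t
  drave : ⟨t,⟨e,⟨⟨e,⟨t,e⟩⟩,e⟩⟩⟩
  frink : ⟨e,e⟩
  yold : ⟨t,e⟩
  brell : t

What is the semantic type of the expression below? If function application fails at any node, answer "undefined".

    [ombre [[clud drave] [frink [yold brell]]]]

e

At [clud drave], drave : ⟨t,⟨e,⟨⟨e,⟨t,e⟩⟩,e⟩⟩⟩ takes clud : t, giving ⟨e,⟨⟨e,⟨t,e⟩⟩,e⟩⟩.
At [yold brell], yold : ⟨t,e⟩ takes brell : t, giving e.
At [frink [yold brell]], frink : ⟨e,e⟩ takes [yold brell] : e, giving e.
At [[clud drave] [frink [yold brell]]], [clud drave] : ⟨e,⟨⟨e,⟨t,e⟩⟩,e⟩⟩ takes [frink [yold brell]] : e, giving ⟨⟨e,⟨t,e⟩⟩,e⟩.
At [ombre [[clud drave] [frink [yold brell]]]], [[clud drave] [frink [yold brell]]] : ⟨⟨e,⟨t,e⟩⟩,e⟩ takes ombre : ⟨e,⟨t,e⟩⟩, giving e.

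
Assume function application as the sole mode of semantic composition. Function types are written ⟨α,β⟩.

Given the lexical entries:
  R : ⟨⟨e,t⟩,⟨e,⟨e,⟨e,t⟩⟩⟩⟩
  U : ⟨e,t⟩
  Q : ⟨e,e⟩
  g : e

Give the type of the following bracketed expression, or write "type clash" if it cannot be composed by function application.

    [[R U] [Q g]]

[R U] — R of type ⟨⟨e,t⟩,⟨e,⟨e,⟨e,t⟩⟩⟩⟩ combines with U of type ⟨e,t⟩: type ⟨e,⟨e,⟨e,t⟩⟩⟩.
[Q g] — Q of type ⟨e,e⟩ combines with g of type e: type e.
[[R U] [Q g]] — [R U] of type ⟨e,⟨e,⟨e,t⟩⟩⟩ combines with [Q g] of type e: type ⟨e,⟨e,t⟩⟩.

⟨e,⟨e,t⟩⟩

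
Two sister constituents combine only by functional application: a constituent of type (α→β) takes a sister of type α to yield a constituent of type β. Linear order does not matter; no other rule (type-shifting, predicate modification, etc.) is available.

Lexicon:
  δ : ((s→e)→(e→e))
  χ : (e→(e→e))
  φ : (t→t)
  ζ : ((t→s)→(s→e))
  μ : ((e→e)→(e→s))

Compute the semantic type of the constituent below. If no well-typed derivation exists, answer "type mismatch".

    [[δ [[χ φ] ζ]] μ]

At [χ φ]: neither (e→(e→e)) nor (t→t) can take the other as argument; the node is ill-typed.

type mismatch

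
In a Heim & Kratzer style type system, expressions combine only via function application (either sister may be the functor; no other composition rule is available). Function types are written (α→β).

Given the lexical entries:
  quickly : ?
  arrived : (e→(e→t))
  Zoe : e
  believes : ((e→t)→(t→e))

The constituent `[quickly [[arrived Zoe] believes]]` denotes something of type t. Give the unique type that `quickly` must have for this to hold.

At [quickly [[arrived Zoe] believes]] (required: t): [[arrived Zoe] believes] is (t→e), which is not a function with range t; hence quickly is the functor — type ((t→e)→t).

((t→e)→t)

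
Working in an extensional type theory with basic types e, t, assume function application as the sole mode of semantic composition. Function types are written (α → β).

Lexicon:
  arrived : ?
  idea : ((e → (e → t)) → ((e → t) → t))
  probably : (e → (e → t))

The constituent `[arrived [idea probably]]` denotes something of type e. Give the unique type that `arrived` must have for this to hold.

(((e → t) → t) → e)

At [arrived [idea probably]] (required: e): [idea probably] is ((e → t) → t), which is not a function with range e; hence arrived is the functor — type (((e → t) → t) → e).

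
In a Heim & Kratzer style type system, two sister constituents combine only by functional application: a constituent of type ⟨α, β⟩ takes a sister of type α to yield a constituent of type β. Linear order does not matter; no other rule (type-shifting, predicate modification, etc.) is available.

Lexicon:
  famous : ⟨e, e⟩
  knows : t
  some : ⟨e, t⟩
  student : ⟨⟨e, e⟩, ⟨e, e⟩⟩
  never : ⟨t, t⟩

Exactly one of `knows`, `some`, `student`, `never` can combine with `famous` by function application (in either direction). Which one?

knows : t — neither side's domain matches the other.
some : ⟨e, t⟩ — neither side's domain matches the other.
student — combines: student : ⟨⟨e, e⟩, ⟨e, e⟩⟩ takes famous : ⟨e, e⟩ as argument, giving ⟨e, e⟩.
never : ⟨t, t⟩ — neither side's domain matches the other.

student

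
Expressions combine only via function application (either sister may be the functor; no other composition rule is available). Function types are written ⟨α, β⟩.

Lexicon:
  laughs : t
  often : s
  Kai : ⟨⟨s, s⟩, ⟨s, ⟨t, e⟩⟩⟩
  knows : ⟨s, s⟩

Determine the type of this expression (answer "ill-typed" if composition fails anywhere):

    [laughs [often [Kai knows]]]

e

[Kai knows] — Kai of type ⟨⟨s, s⟩, ⟨s, ⟨t, e⟩⟩⟩ combines with knows of type ⟨s, s⟩: type ⟨s, ⟨t, e⟩⟩.
[often [Kai knows]] — [Kai knows] of type ⟨s, ⟨t, e⟩⟩ combines with often of type s: type ⟨t, e⟩.
[laughs [often [Kai knows]]] — [often [Kai knows]] of type ⟨t, e⟩ combines with laughs of type t: type e.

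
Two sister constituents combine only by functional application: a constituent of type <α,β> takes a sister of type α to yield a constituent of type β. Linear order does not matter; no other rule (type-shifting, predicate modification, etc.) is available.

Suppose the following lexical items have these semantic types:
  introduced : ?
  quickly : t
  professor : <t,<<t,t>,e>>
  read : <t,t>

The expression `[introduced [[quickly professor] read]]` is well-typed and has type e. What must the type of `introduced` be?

At [introduced [[quickly professor] read]] (required: e): [[quickly professor] read] is e, which is not a function with range e; hence introduced is the functor — type <e,e>.

<e,e>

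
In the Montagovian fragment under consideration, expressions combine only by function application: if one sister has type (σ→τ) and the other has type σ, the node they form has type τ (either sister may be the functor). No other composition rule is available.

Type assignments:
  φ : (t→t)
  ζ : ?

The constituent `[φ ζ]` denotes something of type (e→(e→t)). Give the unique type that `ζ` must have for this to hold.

At [φ ζ] (required: (e→(e→t))): φ is (t→t), which is not a function with range (e→(e→t)); hence ζ is the functor — type ((t→t)→(e→(e→t))).

((t→t)→(e→(e→t)))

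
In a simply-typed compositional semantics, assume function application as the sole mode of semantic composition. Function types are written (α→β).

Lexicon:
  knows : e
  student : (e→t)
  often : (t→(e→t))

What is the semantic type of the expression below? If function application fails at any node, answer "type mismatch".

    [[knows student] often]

(e→t)

At [knows student], student : (e→t) takes knows : e, giving t.
At [[knows student] often], often : (t→(e→t)) takes [knows student] : t, giving (e→t).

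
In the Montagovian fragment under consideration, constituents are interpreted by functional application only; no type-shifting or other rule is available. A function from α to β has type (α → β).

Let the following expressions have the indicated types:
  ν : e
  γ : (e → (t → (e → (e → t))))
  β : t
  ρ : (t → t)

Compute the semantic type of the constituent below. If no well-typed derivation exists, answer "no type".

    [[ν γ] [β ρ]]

(e → (e → t))

[ν γ]: functor γ : (e → (t → (e → (e → t)))), argument ν : e; result (t → (e → (e → t))).
[β ρ]: functor ρ : (t → t), argument β : t; result t.
[[ν γ] [β ρ]]: functor [ν γ] : (t → (e → (e → t))), argument [β ρ] : t; result (e → (e → t)).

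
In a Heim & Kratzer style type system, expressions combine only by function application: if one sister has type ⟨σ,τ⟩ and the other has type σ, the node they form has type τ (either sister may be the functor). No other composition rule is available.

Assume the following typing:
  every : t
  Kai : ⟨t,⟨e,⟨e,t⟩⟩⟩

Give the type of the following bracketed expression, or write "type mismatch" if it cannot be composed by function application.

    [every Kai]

⟨e,⟨e,t⟩⟩

[every Kai]: ⟨t,⟨e,⟨e,t⟩⟩⟩ applied to t yields ⟨e,⟨e,t⟩⟩.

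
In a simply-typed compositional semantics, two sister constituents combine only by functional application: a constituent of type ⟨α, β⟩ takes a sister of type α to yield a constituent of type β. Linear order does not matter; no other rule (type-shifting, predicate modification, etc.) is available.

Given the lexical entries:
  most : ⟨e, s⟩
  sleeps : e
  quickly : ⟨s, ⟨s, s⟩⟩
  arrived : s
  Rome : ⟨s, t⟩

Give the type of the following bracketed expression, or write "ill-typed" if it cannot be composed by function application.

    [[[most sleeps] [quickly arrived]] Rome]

[most sleeps]: ⟨e, s⟩ applied to e yields s.
[quickly arrived]: ⟨s, ⟨s, s⟩⟩ applied to s yields ⟨s, s⟩.
[[most sleeps] [quickly arrived]]: ⟨s, s⟩ applied to s yields s.
[[[most sleeps] [quickly arrived]] Rome]: ⟨s, t⟩ applied to s yields t.

t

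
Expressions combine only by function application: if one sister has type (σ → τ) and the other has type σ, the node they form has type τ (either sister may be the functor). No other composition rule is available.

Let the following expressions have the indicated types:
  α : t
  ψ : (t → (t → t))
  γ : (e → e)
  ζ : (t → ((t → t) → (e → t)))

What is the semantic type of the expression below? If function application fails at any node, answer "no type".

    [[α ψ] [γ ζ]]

no type

[α ψ]: (t → (t → t)) applied to t yields (t → t).
At [γ ζ]: neither (e → e) nor (t → ((t → t) → (e → t))) can take the other as argument; the node is ill-typed.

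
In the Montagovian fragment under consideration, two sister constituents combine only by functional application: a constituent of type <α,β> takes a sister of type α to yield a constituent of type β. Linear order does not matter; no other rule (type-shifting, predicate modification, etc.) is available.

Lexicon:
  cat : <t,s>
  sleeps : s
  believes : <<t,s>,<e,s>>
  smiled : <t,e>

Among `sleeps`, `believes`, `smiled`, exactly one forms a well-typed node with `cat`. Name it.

believes

sleeps : s — no; cat wants t, and sleeps wants nothing (atomic).
believes — combines: believes : <<t,s>,<e,s>> takes cat : <t,s> as argument, giving <e,s>.
smiled : <t,e> — no; cat wants t, and smiled wants t.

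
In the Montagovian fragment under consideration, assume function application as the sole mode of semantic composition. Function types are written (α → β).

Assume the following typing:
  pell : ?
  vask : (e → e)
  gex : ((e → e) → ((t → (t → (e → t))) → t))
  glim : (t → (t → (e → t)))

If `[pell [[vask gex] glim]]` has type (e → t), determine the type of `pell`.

(t → (e → t))

For [pell [[vask gex] glim]] to have type (e → t) with [[vask gex] glim] of type t, pell must be the function: pell : (t → (e → t)).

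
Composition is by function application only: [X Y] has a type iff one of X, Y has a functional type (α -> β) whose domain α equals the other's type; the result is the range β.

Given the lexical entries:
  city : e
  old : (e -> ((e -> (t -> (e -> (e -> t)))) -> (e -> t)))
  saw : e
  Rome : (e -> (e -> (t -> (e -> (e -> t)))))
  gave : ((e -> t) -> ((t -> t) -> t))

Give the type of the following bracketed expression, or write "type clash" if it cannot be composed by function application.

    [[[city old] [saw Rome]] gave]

[city old] — old of type (e -> ((e -> (t -> (e -> (e -> t)))) -> (e -> t))) combines with city of type e: type ((e -> (t -> (e -> (e -> t)))) -> (e -> t)).
[saw Rome] — Rome of type (e -> (e -> (t -> (e -> (e -> t))))) combines with saw of type e: type (e -> (t -> (e -> (e -> t)))).
[[city old] [saw Rome]] — [city old] of type ((e -> (t -> (e -> (e -> t)))) -> (e -> t)) combines with [saw Rome] of type (e -> (t -> (e -> (e -> t)))): type (e -> t).
[[[city old] [saw Rome]] gave] — gave of type ((e -> t) -> ((t -> t) -> t)) combines with [[city old] [saw Rome]] of type (e -> t): type ((t -> t) -> t).

((t -> t) -> t)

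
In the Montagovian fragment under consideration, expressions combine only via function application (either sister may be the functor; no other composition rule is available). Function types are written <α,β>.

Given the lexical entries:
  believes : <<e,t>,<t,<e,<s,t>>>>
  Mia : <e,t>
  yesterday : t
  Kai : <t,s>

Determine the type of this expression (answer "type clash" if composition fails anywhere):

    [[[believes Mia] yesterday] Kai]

[believes Mia]: functor believes : <<e,t>,<t,<e,<s,t>>>>, argument Mia : <e,t>; result <t,<e,<s,t>>>.
[[believes Mia] yesterday]: functor [believes Mia] : <t,<e,<s,t>>>, argument yesterday : t; result <e,<s,t>>.
[[[believes Mia] yesterday] Kai]: <e,<s,t>> and <t,s> cannot combine by function application — type clash.

type clash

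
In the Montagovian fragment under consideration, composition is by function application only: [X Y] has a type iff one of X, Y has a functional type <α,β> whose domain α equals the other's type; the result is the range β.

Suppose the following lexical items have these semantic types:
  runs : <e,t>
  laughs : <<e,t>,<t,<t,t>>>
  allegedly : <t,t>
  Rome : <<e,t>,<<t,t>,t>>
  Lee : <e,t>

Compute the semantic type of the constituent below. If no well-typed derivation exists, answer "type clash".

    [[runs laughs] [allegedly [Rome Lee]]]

[runs laughs]: <<e,t>,<t,<t,t>>> applied to <e,t> yields <t,<t,t>>.
[Rome Lee]: <<e,t>,<<t,t>,t>> applied to <e,t> yields <<t,t>,t>.
[allegedly [Rome Lee]]: <<t,t>,t> applied to <t,t> yields t.
[[runs laughs] [allegedly [Rome Lee]]]: <t,<t,t>> applied to t yields <t,t>.

<t,t>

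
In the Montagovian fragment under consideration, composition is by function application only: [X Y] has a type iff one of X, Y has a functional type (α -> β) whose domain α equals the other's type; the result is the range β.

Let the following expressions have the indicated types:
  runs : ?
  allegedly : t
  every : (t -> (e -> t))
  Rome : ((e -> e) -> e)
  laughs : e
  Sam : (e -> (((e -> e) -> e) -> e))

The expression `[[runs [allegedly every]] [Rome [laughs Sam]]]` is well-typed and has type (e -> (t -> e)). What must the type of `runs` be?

((e -> t) -> (e -> (e -> (t -> e))))

At [[runs [allegedly every]] [Rome [laughs Sam]]] (required: (e -> (t -> e))): [Rome [laughs Sam]] is e, which is not a function with range (e -> (t -> e)); hence [runs [allegedly every]] is the functor — type (e -> (e -> (t -> e))).
At [runs [allegedly every]] (required: (e -> (e -> (t -> e)))): [allegedly every] is (e -> t), which is not a function with range (e -> (e -> (t -> e))); hence runs is the functor — type ((e -> t) -> (e -> (e -> (t -> e)))).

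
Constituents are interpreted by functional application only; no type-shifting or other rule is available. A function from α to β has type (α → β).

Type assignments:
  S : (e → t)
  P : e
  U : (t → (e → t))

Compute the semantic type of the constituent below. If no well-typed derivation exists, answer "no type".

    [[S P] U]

[S P]: S is (e → t), P is e; result t.
[[S P] U]: U is (t → (e → t)), [S P] is t; result (e → t).

(e → t)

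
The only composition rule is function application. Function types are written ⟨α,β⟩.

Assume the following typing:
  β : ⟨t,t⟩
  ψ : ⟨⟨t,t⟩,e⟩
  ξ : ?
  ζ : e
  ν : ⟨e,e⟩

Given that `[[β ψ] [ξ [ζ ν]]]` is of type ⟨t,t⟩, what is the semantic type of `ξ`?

⟨e,⟨e,⟨t,t⟩⟩⟩

[[β ψ] [ξ [ζ ν]]] must have type ⟨t,t⟩. The sister [β ψ] has type e; that is not a function onto ⟨t,t⟩, so [ξ [ζ ν]] must be the functor, of type ⟨e,⟨t,t⟩⟩.
[ξ [ζ ν]] must have type ⟨e,⟨t,t⟩⟩. The sister [ζ ν] has type e; that is not a function onto ⟨e,⟨t,t⟩⟩, so ξ must be the functor, of type ⟨e,⟨e,⟨t,t⟩⟩⟩.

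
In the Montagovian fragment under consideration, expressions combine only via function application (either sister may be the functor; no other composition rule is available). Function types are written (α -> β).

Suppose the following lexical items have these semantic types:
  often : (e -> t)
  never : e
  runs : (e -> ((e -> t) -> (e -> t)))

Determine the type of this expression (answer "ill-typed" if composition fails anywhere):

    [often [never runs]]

(e -> t)

[never runs] — runs of type (e -> ((e -> t) -> (e -> t))) combines with never of type e: type ((e -> t) -> (e -> t)).
[often [never runs]] — [never runs] of type ((e -> t) -> (e -> t)) combines with often of type (e -> t): type (e -> t).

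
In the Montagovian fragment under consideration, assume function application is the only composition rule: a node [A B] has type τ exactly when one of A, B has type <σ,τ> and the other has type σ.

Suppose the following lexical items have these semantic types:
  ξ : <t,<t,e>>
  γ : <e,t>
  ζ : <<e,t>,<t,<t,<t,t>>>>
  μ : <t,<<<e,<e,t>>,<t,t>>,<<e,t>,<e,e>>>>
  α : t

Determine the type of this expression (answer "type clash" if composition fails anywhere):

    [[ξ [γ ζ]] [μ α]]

[γ ζ]: ζ is <<e,t>,<t,<t,<t,t>>>>, γ is <e,t>; result <t,<t,<t,t>>>.
[ξ [γ ζ]]: <t,<t,e>> with <t,<t,<t,t>>> — neither is a function whose domain matches the other; composition fails here.

type clash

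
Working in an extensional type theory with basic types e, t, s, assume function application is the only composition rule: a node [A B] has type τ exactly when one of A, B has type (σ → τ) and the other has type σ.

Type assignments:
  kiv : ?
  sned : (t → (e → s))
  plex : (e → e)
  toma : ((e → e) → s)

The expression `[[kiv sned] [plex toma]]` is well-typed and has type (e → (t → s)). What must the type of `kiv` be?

At [[kiv sned] [plex toma]] (required: (e → (t → s))): [plex toma] is s, which is not a function with range (e → (t → s)); hence [kiv sned] is the functor — type (s → (e → (t → s))).
At [kiv sned] (required: (s → (e → (t → s)))): sned is (t → (e → s)), which is not a function with range (s → (e → (t → s))); hence kiv is the functor — type ((t → (e → s)) → (s → (e → (t → s)))).

((t → (e → s)) → (s → (e → (t → s))))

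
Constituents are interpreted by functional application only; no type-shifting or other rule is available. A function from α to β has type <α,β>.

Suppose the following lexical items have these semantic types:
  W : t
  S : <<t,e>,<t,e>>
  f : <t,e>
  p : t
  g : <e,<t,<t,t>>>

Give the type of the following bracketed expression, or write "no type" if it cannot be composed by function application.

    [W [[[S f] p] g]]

<t,t>

[S f]: S is <<t,e>,<t,e>>, f is <t,e>; result <t,e>.
[[S f] p]: [S f] is <t,e>, p is t; result e.
[[[S f] p] g]: g is <e,<t,<t,t>>>, [[S f] p] is e; result <t,<t,t>>.
[W [[[S f] p] g]]: [[[S f] p] g] is <t,<t,t>>, W is t; result <t,t>.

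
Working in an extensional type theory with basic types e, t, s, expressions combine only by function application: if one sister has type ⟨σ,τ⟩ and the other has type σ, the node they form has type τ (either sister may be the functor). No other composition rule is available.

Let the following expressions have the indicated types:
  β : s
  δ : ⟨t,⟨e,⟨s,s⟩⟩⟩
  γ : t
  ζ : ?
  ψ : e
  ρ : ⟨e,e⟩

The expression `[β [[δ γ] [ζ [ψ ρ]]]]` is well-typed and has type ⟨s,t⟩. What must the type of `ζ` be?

[β [[δ γ] [ζ [ψ ρ]]]] must have type ⟨s,t⟩. The sister β has type s; that is not a function onto ⟨s,t⟩, so [[δ γ] [ζ [ψ ρ]]] must be the functor, of type ⟨s,⟨s,t⟩⟩.
[[δ γ] [ζ [ψ ρ]]] must have type ⟨s,⟨s,t⟩⟩. The sister [δ γ] has type ⟨e,⟨s,s⟩⟩; that is not a function onto ⟨s,⟨s,t⟩⟩, so [ζ [ψ ρ]] must be the functor, of type ⟨⟨e,⟨s,s⟩⟩,⟨s,⟨s,t⟩⟩⟩.
[ζ [ψ ρ]] must have type ⟨⟨e,⟨s,s⟩⟩,⟨s,⟨s,t⟩⟩⟩. The sister [ψ ρ] has type e; that is not a function onto ⟨⟨e,⟨s,s⟩⟩,⟨s,⟨s,t⟩⟩⟩, so ζ must be the functor, of type ⟨e,⟨⟨e,⟨s,s⟩⟩,⟨s,⟨s,t⟩⟩⟩⟩.

⟨e,⟨⟨e,⟨s,s⟩⟩,⟨s,⟨s,t⟩⟩⟩⟩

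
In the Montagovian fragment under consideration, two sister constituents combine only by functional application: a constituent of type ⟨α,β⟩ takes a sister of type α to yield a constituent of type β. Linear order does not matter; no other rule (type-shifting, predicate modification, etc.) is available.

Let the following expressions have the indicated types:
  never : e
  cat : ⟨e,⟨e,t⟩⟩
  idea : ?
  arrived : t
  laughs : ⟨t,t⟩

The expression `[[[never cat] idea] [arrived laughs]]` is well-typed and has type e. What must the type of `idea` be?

⟨⟨e,t⟩,⟨t,e⟩⟩

For [[[never cat] idea] [arrived laughs]] to have type e with [arrived laughs] of type t, [[never cat] idea] must be the function: [[never cat] idea] : ⟨t,e⟩.
For [[never cat] idea] to have type ⟨t,e⟩ with [never cat] of type ⟨e,t⟩, idea must be the function: idea : ⟨⟨e,t⟩,⟨t,e⟩⟩.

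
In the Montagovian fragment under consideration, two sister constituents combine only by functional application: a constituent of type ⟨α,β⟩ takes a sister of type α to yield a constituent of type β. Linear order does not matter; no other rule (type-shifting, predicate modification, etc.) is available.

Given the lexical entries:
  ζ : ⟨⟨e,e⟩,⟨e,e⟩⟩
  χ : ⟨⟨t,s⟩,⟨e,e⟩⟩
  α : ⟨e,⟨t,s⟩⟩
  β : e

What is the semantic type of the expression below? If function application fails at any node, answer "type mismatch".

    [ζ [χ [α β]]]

[α β]: ⟨e,⟨t,s⟩⟩ applied to e yields ⟨t,s⟩.
[χ [α β]]: ⟨⟨t,s⟩,⟨e,e⟩⟩ applied to ⟨t,s⟩ yields ⟨e,e⟩.
[ζ [χ [α β]]]: ⟨⟨e,e⟩,⟨e,e⟩⟩ applied to ⟨e,e⟩ yields ⟨e,e⟩.

⟨e,e⟩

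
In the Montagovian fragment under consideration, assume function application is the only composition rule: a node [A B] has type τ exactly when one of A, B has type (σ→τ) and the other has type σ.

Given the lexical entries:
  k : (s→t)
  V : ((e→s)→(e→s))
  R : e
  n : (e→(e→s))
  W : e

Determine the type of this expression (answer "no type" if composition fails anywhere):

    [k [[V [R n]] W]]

[R n]: (e→(e→s)) applied to e yields (e→s).
[V [R n]]: ((e→s)→(e→s)) applied to (e→s) yields (e→s).
[[V [R n]] W]: (e→s) applied to e yields s.
[k [[V [R n]] W]]: (s→t) applied to s yields t.

t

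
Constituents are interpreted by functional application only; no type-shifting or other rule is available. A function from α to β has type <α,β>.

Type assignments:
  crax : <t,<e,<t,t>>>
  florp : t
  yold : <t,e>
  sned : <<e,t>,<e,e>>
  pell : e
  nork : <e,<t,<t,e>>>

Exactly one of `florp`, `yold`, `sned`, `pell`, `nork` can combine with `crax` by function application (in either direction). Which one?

florp — combines: crax : <t,<e,<t,t>>> takes florp : t as argument, giving <e,<t,t>>.
yold : <t,e> — crax needs t; yold needs t; neither fits.
sned : <<e,t>,<e,e>> — crax needs t; sned needs <e,t>; neither fits.
pell : e — crax needs t; pell needs nothing (atomic); neither fits.
nork : <e,<t,<t,e>>> — crax needs t; nork needs e; neither fits.

florp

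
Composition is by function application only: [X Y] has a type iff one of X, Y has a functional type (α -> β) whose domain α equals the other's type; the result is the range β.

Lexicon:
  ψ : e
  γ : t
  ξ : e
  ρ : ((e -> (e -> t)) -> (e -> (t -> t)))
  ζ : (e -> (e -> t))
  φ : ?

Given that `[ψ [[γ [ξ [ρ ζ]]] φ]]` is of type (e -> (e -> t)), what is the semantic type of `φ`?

At [ψ [[γ [ξ [ρ ζ]]] φ]] (required: (e -> (e -> t))): ψ is e, which is not a function with range (e -> (e -> t)); hence [[γ [ξ [ρ ζ]]] φ] is the functor — type (e -> (e -> (e -> t))).
At [[γ [ξ [ρ ζ]]] φ] (required: (e -> (e -> (e -> t)))): [γ [ξ [ρ ζ]]] is t, which is not a function with range (e -> (e -> (e -> t))); hence φ is the functor — type (t -> (e -> (e -> (e -> t)))).

(t -> (e -> (e -> (e -> t))))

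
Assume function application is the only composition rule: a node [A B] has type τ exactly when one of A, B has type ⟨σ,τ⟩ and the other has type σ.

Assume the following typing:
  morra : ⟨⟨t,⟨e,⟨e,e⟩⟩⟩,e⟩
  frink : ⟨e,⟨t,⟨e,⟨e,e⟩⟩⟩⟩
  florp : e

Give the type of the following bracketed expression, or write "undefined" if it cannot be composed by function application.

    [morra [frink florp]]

[frink florp]: frink is ⟨e,⟨t,⟨e,⟨e,e⟩⟩⟩⟩, florp is e; result ⟨t,⟨e,⟨e,e⟩⟩⟩.
[morra [frink florp]]: morra is ⟨⟨t,⟨e,⟨e,e⟩⟩⟩,e⟩, [frink florp] is ⟨t,⟨e,⟨e,e⟩⟩⟩; result e.

e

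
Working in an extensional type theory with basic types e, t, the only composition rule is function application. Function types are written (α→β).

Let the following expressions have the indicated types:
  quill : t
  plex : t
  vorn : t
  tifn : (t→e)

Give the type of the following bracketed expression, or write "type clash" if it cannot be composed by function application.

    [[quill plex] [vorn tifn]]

type clash

At [quill plex]: neither t nor t can take the other as argument; the node is ill-typed.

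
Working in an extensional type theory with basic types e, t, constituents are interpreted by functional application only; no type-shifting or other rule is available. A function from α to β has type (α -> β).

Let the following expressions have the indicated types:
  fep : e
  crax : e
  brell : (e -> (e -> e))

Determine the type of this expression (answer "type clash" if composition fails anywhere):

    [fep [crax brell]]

At [crax brell], brell : (e -> (e -> e)) takes crax : e, giving (e -> e).
At [fep [crax brell]], [crax brell] : (e -> e) takes fep : e, giving e.

e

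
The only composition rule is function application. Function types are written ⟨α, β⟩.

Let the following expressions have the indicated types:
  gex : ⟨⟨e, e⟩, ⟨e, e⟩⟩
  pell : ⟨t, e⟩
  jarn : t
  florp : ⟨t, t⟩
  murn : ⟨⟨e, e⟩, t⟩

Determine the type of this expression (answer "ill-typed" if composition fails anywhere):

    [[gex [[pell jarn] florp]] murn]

[pell jarn] — pell of type ⟨t, e⟩ combines with jarn of type t: type e.
[[pell jarn] florp]: e and ⟨t, t⟩ cannot combine by function application — type clash.

ill-typed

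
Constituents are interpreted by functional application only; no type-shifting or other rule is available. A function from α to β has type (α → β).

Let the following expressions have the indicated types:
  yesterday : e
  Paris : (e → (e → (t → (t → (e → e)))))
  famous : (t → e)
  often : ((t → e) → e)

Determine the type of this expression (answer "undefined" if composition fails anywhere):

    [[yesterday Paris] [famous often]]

[yesterday Paris]: functor Paris : (e → (e → (t → (t → (e → e))))), argument yesterday : e; result (e → (t → (t → (e → e)))).
[famous often]: functor often : ((t → e) → e), argument famous : (t → e); result e.
[[yesterday Paris] [famous often]]: functor [yesterday Paris] : (e → (t → (t → (e → e)))), argument [famous often] : e; result (t → (t → (e → e))).

(t → (t → (e → e)))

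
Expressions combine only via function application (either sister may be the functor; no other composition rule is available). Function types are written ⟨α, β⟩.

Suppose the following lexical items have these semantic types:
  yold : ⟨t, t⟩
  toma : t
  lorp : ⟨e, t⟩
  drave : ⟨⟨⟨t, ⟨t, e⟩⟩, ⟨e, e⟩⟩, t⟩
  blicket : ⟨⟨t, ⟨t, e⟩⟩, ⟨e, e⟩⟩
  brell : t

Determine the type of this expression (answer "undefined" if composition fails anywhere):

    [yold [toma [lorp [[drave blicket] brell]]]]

undefined

[drave blicket]: drave is ⟨⟨⟨t, ⟨t, e⟩⟩, ⟨e, e⟩⟩, t⟩, blicket is ⟨⟨t, ⟨t, e⟩⟩, ⟨e, e⟩⟩; result t.
[[drave blicket] brell]: t and t cannot combine by function application — type clash.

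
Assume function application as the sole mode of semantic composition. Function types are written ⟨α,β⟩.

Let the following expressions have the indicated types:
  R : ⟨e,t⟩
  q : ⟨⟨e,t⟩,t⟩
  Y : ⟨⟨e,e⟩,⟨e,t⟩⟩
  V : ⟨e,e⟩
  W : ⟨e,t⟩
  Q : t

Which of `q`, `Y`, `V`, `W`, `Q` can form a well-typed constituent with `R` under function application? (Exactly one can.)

q

q — combines: q : ⟨⟨e,t⟩,t⟩ takes R : ⟨e,t⟩ as argument, giving t.
Y : ⟨⟨e,e⟩,⟨e,t⟩⟩ — does not combine with R.
V : ⟨e,e⟩ — does not combine with R.
W : ⟨e,t⟩ — does not combine with R.
Q : t — does not combine with R.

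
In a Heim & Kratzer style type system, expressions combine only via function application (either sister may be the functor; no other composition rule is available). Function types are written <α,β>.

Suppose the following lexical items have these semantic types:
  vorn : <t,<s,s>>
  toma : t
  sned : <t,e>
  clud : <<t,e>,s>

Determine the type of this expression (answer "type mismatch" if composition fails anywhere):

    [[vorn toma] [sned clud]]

s

[vorn toma] — vorn of type <t,<s,s>> combines with toma of type t: type <s,s>.
[sned clud] — clud of type <<t,e>,s> combines with sned of type <t,e>: type s.
[[vorn toma] [sned clud]] — [vorn toma] of type <s,s> combines with [sned clud] of type s: type s.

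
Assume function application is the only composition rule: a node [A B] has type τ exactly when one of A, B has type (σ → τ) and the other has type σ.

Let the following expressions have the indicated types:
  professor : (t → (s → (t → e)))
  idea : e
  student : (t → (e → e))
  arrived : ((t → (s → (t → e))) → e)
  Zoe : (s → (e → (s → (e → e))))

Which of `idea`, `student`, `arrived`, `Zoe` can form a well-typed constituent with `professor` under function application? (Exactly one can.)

arrived

idea : e — professor needs t; idea needs nothing (atomic); neither fits.
student : (t → (e → e)) — professor needs t; student needs t; neither fits.
arrived — combines: arrived : ((t → (s → (t → e))) → e) takes professor : (t → (s → (t → e))) as argument, giving e.
Zoe : (s → (e → (s → (e → e)))) — professor needs t; Zoe needs s; neither fits.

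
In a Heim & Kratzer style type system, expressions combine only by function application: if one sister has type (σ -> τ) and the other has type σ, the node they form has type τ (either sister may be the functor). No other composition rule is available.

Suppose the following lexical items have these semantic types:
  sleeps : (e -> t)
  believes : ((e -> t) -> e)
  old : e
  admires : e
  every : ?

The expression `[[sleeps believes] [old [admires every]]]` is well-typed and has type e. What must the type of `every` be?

(e -> (e -> (e -> e)))

At [[sleeps believes] [old [admires every]]] (required: e): [sleeps believes] is e, which is not a function with range e; hence [old [admires every]] is the functor — type (e -> e).
At [old [admires every]] (required: (e -> e)): old is e, which is not a function with range (e -> e); hence [admires every] is the functor — type (e -> (e -> e)).
At [admires every] (required: (e -> (e -> e))): admires is e, which is not a function with range (e -> (e -> e)); hence every is the functor — type (e -> (e -> (e -> e))).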